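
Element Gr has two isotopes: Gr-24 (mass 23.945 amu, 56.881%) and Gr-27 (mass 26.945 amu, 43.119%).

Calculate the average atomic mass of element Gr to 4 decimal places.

Ar = Σ fᵢ·mᵢ = 0.56881 × 23.945 + 0.43119 × 26.945
= 13.62016 + 11.61841 = 25.23857 amu

25.2386 amu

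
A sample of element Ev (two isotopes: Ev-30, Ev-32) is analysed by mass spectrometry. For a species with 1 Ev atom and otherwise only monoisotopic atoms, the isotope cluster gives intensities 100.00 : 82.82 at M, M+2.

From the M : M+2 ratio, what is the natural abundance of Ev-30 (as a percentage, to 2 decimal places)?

Write p for the Ev-30 fraction. I(M+2)/I(M) = [C(1,1)·p^0·(1−p)] / p^1 = 1·(1−p)/p = 82.82/100.00 = 0.8282
(1−p)/p = 0.8282/1 = 0.8282  ⇒  p = 1/(1 + 0.8282) = 0.5470
Ev-30: 54.70%, Ev-32: 45.30%.

54.70%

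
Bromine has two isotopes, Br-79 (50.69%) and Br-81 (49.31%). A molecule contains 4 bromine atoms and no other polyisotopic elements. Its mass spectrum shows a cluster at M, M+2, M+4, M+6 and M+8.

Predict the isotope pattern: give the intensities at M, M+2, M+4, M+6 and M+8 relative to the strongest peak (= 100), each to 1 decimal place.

The 4 Br atoms are independent, so intensities follow the terms of (0.5069 + 0.4931)^4.
P(M) = 0.5069^4 = 0.066022
P(M+2) = 4 × 0.5069^3 × 0.4931^1 = 0.256899
P(M+4) = 6 × 0.5069^2 × 0.4931^2 = 0.374857
P(M+6) = 4 × 0.5069^1 × 0.4931^3 = 0.243101
P(M+8) = 0.4931^4 = 0.059121
The M+4 peak is largest (0.374857); scaling to 100 gives 17.6 : 68.5 : 100.0 : 64.9 : 15.8.

17.6 : 68.5 : 100.0 : 64.9 : 15.8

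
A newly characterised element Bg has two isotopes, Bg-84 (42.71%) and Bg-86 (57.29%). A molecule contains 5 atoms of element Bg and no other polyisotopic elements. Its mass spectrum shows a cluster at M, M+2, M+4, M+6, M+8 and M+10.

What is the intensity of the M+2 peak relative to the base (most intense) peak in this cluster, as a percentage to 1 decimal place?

27.8%

(0.4271 + 0.5729)^5 gives M 0.0142, M+2 0.0953, M+4 0.2557, M+6 0.3430, M+8 0.2300, M+10 0.0617; the largest is M+6.
P(M+6) = C(5,3) × 0.4271^2 × 0.5729^3 = 10 × 0.18241441 × 0.18803404 = 0.343001 (base)
P(M+2) = C(5,1) × 0.4271^4 × 0.5729^1 = 5 × 0.03327502 × 0.5729 = 0.095316
Relative intensity = 0.095316 / 0.343001 × 100 = 27.8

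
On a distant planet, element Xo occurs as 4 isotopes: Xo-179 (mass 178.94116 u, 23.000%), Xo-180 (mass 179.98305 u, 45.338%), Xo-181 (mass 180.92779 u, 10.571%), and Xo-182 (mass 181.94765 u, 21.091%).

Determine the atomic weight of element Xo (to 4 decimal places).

180.2576 u

Average mass = Σ (abundance × isotope mass) = 0.23000 × 178.94116 + 0.45338 × 179.98305 + 0.10571 × 180.92779 + 0.21091 × 181.94765
= 41.156467 + 81.600715 + 19.125877 + 38.374579 = 180.257638 u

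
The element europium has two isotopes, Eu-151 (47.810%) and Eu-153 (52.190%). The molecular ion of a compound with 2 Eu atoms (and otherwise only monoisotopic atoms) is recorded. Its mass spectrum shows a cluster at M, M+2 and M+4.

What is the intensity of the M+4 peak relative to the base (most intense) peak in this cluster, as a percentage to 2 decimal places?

54.58%

(0.47810 + 0.52190)^2 gives M 0.2286, M+2 0.4990, M+4 0.2724; the largest is M+2.
P(M+2) = C(2,1) × 0.47810^1 × 0.52190^1 = 2 × 0.4781 × 0.5219 = 0.499041 (base)
P(M+4) = C(2,2) × 0.47810^0 × 0.52190^2 = 1 × 1.0000 × 0.27237961 = 0.272380
Relative intensity = 0.272380 / 0.499041 × 100 = 54.58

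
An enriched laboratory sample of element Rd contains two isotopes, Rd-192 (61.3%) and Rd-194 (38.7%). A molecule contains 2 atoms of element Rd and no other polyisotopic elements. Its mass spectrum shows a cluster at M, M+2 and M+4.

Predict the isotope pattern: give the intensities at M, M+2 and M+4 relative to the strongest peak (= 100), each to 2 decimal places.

Expanding (0.613 + 0.387)^2:
P(M) = 0.613^2 = 0.375769
P(M+2) = 2 × 0.613^1 × 0.387^1 = 0.474462
P(M+4) = 0.387^2 = 0.149769
The M+2 peak is largest (0.474462); scaling to 100 gives 79.20 : 100.00 : 31.57.

79.20 : 100.00 : 31.57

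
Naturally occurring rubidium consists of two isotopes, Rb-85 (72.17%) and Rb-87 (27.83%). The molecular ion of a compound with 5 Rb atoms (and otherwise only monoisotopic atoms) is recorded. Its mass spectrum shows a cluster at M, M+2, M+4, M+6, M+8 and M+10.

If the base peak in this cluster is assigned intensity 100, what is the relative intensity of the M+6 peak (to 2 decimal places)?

29.74

Binomial terms of (0.7217 + 0.2783)^5: M 0.1958, M+2 0.3775, M+4 0.2911, M+6 0.1123, M+8 0.0216, M+10 0.0017 → M+2 is the base peak.
P(M+2) = C(5,1) × 0.7217^4 × 0.2783^1 = 5 × 0.27128565 × 0.2783 = 0.377494 (base)
P(M+6) = C(5,3) × 0.7217^2 × 0.2783^3 = 10 × 0.52085089 × 0.02155458 = 0.112267
Relative intensity = 0.112267 / 0.377494 × 100 = 29.74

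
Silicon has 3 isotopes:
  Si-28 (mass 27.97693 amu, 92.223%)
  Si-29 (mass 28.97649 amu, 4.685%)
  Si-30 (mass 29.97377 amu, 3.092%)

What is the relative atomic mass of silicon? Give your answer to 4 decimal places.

28.0855 amu

Average mass = Σ (abundance × isotope mass) = 0.92223 × 27.97693 + 0.04685 × 28.97649 + 0.03092 × 29.97377
= 25.801164 + 1.357549 + 0.926789 = 28.085502 amu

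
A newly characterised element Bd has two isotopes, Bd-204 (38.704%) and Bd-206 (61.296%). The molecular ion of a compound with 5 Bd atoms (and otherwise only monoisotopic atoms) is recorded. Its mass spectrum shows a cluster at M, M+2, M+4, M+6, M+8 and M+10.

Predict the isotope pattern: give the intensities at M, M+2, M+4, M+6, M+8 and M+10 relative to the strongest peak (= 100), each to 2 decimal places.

2.52 : 19.94 : 63.14 : 100.00 : 79.19 : 25.08

Each Bd atom is independently Bd-204 (p = 0.38704) or Bd-206 (q = 0.61296); the cluster is the binomial expansion (p + q)^5.
P(M) = 0.38704^5 = 0.008685
P(M+2) = 5 × 0.38704^4 × 0.61296^1 = 0.068774
P(M+4) = 10 × 0.38704^3 × 0.61296^2 = 0.217837
P(M+6) = 10 × 0.38704^2 × 0.61296^3 = 0.344991
P(M+8) = 5 × 0.38704^1 × 0.61296^4 = 0.273183
P(M+10) = 0.61296^5 = 0.086529
The M+6 peak is largest (0.344991); scaling to 100 gives 2.52 : 19.94 : 63.14 : 100.00 : 79.19 : 25.08.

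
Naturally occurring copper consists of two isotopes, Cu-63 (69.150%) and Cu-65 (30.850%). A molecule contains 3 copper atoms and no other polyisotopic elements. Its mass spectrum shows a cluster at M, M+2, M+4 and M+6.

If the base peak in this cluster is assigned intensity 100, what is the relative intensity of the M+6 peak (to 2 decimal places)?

6.63

Binomial terms of (0.69150 + 0.30850)^3: M 0.3307, M+2 0.4425, M+4 0.1974, M+6 0.0294 → M+2 is the base peak.
P(M+2) = C(3,1) × 0.69150^2 × 0.30850^1 = 3 × 0.47817225 × 0.3085 = 0.442548 (base)
P(M+6) = C(3,3) × 0.69150^0 × 0.30850^3 = 1 × 1.0000 × 0.02936064 = 0.029361
Relative intensity = 0.029361 / 0.442548 × 100 = 6.63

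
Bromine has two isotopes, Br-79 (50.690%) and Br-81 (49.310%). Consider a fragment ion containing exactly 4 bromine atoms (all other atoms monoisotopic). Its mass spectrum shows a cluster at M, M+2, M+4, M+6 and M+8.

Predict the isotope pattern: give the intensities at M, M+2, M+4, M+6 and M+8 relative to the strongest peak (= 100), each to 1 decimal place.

Each Br atom is independently Br-79 (p = 0.50690) or Br-81 (q = 0.49310); the cluster is the binomial expansion (p + q)^4.
P(M) = 0.50690^4 = 0.066022
P(M+2) = 4 × 0.50690^3 × 0.49310^1 = 0.256899
P(M+4) = 6 × 0.50690^2 × 0.49310^2 = 0.374857
P(M+6) = 4 × 0.50690^1 × 0.49310^3 = 0.243101
P(M+8) = 0.49310^4 = 0.059121
The M+4 peak is largest (0.374857); scaling to 100 gives 17.6 : 68.5 : 100.0 : 64.9 : 15.8.

17.6 : 68.5 : 100.0 : 64.9 : 15.8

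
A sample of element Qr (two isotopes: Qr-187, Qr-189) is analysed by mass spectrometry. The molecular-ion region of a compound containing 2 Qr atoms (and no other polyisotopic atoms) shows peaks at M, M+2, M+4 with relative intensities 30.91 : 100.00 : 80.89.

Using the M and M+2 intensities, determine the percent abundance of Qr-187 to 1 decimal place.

Write p for the Qr-187 fraction. I(M+2)/I(M) = [C(2,1)·p^1·(1−p)] / p^2 = 2·(1−p)/p = 100.00/30.91 = 3.2352
(1−p)/p = 3.2352/2 = 1.6176  ⇒  p = 1/(1 + 1.6176) = 0.3820
Qr-187: 38.2%, Qr-189: 61.8%.

38.2%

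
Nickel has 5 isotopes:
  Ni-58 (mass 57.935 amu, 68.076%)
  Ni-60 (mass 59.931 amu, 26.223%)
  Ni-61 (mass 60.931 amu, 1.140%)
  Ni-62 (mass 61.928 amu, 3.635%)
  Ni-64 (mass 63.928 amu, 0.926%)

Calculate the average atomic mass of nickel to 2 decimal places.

Weight each isotope mass by its fractional abundance: 0.68076 × 57.935 + 0.26223 × 59.931 + 0.01140 × 60.931 + 0.03635 × 61.928 + 0.00926 × 63.928
= 39.4398 + 15.7157 + 0.6946 + 2.2511 + 0.5920 = 58.6932 amu

58.69 amu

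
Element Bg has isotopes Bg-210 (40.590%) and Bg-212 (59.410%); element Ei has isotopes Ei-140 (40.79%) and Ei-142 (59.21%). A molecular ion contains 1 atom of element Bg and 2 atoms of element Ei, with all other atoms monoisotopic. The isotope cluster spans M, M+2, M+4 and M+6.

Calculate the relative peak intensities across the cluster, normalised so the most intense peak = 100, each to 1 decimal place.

Element Bg pattern (n=1): 0.4059 : 0.5941
Element Ei pattern (n=2): 0.16638241 : 0.48303518 : 0.35058241
Convolve the two distributions (both contribute in 2-u steps):
  M: 0.4059×0.16638241 = 0.067535
  M+2: 0.4059×0.48303518 + 0.5941×0.16638241 = 0.294912
  M+4: 0.4059×0.35058241 + 0.5941×0.48303518 = 0.429273
  M+6: 0.5941×0.35058241 = 0.208281
Scale to base peak (0.429273) = 100: 15.7 : 68.7 : 100.0 : 48.5

15.7 : 68.7 : 100.0 : 48.5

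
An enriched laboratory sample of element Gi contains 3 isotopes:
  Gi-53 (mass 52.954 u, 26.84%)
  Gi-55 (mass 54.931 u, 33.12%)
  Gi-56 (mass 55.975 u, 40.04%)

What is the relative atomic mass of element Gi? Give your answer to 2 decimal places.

54.82 u

Weight each isotope mass by its fractional abundance: 0.2684 × 52.954 + 0.3312 × 54.931 + 0.4004 × 55.975
= 14.2129 + 18.1931 + 22.4124 = 54.8184 u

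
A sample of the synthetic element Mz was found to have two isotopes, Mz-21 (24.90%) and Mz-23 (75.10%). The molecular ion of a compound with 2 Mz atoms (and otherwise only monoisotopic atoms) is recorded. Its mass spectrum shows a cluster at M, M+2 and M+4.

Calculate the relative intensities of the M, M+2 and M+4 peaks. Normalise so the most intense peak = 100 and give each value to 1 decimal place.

Each Mz atom is independently Mz-21 (p = 0.2490) or Mz-23 (q = 0.7510); the cluster is the binomial expansion (p + q)^2.
P(M) = 0.2490^2 = 0.062001
P(M+2) = 2 × 0.2490^1 × 0.7510^1 = 0.373998
P(M+4) = 0.7510^2 = 0.564001
The M+4 peak is largest (0.564001); scaling to 100 gives 11.0 : 66.3 : 100.0.

11.0 : 66.3 : 100.0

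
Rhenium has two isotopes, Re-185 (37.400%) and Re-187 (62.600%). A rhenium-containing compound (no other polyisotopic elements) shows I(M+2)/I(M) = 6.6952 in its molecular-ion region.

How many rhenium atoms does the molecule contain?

With n Re atoms, P(M+2)/P(M) = C(n,1)·p^(n−1)q / p^n = n·q/p = n · 0.62600/0.37400.
n = 6.6952 × 0.37400/0.62600 = 4.00 ≈ 4

4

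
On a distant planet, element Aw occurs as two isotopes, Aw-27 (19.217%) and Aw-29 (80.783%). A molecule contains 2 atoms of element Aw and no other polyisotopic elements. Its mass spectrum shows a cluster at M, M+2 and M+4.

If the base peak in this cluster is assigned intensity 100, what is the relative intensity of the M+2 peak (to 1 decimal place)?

Binomial terms of (0.19217 + 0.80783)^2: M 0.0369, M+2 0.3105, M+4 0.6526 → M+4 is the base peak.
P(M+4) = C(2,2) × 0.19217^0 × 0.80783^2 = 1 × 1.0000 × 0.65258931 = 0.652589 (base)
P(M+2) = C(2,1) × 0.19217^1 × 0.80783^1 = 2 × 0.19217 × 0.80783 = 0.310481
Relative intensity = 0.310481 / 0.652589 × 100 = 47.6

47.6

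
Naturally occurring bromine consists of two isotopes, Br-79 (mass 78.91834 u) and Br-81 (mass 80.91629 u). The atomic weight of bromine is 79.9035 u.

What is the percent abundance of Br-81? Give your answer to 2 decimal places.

Writing the weighted mean with unknown fraction x of Br-79:
78.91834·x + 80.91629·(1 − x) = 79.9035
(78.91834 − 80.91629)·x = 79.9035 − 80.91629
x = -1.01279 / -1.99795 = 0.50691 → 50.69% Br-79, 49.31% Br-81.

49.31%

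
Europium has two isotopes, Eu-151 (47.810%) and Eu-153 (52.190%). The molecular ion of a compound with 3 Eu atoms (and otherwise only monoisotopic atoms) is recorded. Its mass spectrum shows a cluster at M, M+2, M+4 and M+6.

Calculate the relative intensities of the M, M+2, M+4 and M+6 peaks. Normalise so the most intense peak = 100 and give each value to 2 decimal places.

The 3 Eu atoms are independent, so intensities follow the terms of (0.47810 + 0.52190)^3.
P(M) = 0.47810^3 = 0.109284
P(M+2) = 3 × 0.47810^2 × 0.52190^1 = 0.357887
P(M+4) = 3 × 0.47810^1 × 0.52190^2 = 0.390674
P(M+6) = 0.52190^3 = 0.142155
The M+4 peak is largest (0.390674); scaling to 100 gives 27.97 : 91.61 : 100.00 : 36.39.

27.97 : 91.61 : 100.00 : 36.39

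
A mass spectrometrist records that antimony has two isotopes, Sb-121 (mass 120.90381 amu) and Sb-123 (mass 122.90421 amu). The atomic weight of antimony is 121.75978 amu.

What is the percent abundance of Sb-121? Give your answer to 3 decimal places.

57.210%

Writing the weighted mean with unknown fraction x of Sb-121:
120.90381·x + 122.90421·(1 − x) = 121.75978
(120.90381 − 122.90421)·x = 121.75978 − 122.90421
x = -1.14443 / -2.00040 = 0.57210 → 57.210% Sb-121, 42.790% Sb-123.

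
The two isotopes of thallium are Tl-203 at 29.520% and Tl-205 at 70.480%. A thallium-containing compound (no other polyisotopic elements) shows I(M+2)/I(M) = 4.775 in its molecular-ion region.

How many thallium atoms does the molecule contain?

2

With n Tl atoms, P(M+2)/P(M) = C(n,1)·p^(n−1)q / p^n = n·q/p = n · 0.70480/0.29520.
n = 4.775 × 0.29520/0.70480 = 2.00 ≈ 2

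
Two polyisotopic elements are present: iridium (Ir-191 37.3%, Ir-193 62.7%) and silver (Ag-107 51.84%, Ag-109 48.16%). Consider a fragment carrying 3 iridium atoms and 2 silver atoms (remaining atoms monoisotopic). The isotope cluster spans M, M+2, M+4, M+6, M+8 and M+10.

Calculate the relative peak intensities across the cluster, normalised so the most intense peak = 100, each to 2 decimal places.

4.02 : 27.77 : 75.28 : 100.00 : 64.95 : 16.49

Iridium pattern (n=3): 0.05189512 : 0.26170165 : 0.43991135 : 0.24649188
Silver pattern (n=2): 0.26873856 : 0.49932288 : 0.23193856
Convolve the two distributions (both contribute in 2-u steps):
  M: 0.05189512×0.26873856 = 0.013946
  M+2: 0.05189512×0.49932288 + 0.26170165×0.26873856 = 0.096242
  M+4: 0.05189512×0.23193856 + 0.26170165×0.49932288 + 0.43991135×0.26873856 = 0.260931
  M+6: 0.26170165×0.23193856 + 0.43991135×0.49932288 + 0.24649188×0.26873856 = 0.346598
  M+8: 0.43991135×0.23193856 + 0.24649188×0.49932288 = 0.225111
  M+10: 0.24649188×0.23193856 = 0.057171
Scale to base peak (0.346598) = 100: 4.02 : 27.77 : 75.28 : 100.00 : 64.95 : 16.49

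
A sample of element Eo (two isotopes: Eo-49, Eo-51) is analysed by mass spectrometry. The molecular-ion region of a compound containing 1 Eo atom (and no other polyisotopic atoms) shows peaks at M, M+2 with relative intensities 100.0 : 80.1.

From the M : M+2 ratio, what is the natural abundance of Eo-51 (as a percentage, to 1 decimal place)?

Let p = fractional abundance of Eo-49. I(M+2)/I(M) = [C(1,1)·p^0·(1−p)] / p^1 = 1·(1−p)/p = 80.1/100.0 = 0.8010
(1−p)/p = 0.8010/1 = 0.8010  ⇒  p = 1/(1 + 0.8010) = 0.5552
Eo-49: 55.5%, Eo-51: 44.5%.

44.5%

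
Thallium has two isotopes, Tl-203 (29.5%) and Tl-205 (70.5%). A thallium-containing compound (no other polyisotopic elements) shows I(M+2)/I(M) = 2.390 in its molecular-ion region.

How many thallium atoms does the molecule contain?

For n independent Tl atoms, I(M+2)/I(M) = n · (abundance Tl-205) / (abundance Tl-203) = n · 0.705/0.295.
n = 2.390 × 0.295/0.705 = 1.00 ≈ 1

1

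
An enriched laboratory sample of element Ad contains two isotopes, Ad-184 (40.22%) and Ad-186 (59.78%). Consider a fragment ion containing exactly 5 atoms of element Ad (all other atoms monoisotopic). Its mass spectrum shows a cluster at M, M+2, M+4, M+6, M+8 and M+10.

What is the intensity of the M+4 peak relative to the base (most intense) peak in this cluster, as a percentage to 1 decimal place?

Binomial terms of (0.4022 + 0.5978)^5: M 0.0105, M+2 0.0782, M+4 0.2325, M+6 0.3456, M+8 0.2568, M+10 0.0763 → M+6 is the base peak.
P(M+6) = C(5,3) × 0.4022^2 × 0.5978^3 = 10 × 0.16176484 × 0.2136327 = 0.345583 (base)
P(M+4) = C(5,2) × 0.4022^3 × 0.5978^2 = 10 × 0.06506182 × 0.35736484 = 0.232508
Relative intensity = 0.232508 / 0.345583 × 100 = 67.3

67.3%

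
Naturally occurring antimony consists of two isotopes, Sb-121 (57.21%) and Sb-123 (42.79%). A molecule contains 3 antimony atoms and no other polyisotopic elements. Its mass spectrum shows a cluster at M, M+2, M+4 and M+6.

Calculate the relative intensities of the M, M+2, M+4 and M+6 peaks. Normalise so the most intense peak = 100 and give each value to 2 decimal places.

Each Sb atom is independently Sb-121 (p = 0.5721) or Sb-123 (q = 0.4279); the cluster is the binomial expansion (p + q)^3.
P(M) = 0.5721^3 = 0.187247
P(M+2) = 3 × 0.5721^2 × 0.4279^1 = 0.420153
P(M+4) = 3 × 0.5721^1 × 0.4279^2 = 0.314252
P(M+6) = 0.4279^3 = 0.078348
The M+2 peak is largest (0.420153); scaling to 100 gives 44.57 : 100.00 : 74.79 : 18.65.

44.57 : 100.00 : 74.79 : 18.65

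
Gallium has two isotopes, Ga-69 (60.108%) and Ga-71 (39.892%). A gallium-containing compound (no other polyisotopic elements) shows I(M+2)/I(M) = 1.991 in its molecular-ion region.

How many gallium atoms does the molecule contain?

3

The M+2/M ratio from n Ga atoms is n · q/p = n · 0.39892/0.60108.
n = 1.991 × 0.60108/0.39892 = 3.00 ≈ 3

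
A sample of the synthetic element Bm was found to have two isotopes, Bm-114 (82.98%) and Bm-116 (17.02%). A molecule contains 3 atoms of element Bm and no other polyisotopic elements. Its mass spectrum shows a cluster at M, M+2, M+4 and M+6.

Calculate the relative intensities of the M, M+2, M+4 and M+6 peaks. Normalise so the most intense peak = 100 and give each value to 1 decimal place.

The 3 Bm atoms are independent, so intensities follow the terms of (0.8298 + 0.1702)^3.
P(M) = 0.8298^3 = 0.571374
P(M+2) = 3 × 0.8298^2 × 0.1702^1 = 0.351583
P(M+4) = 3 × 0.8298^1 × 0.1702^2 = 0.072113
P(M+6) = 0.1702^3 = 0.004930
The M peak is largest (0.571374); scaling to 100 gives 100.0 : 61.5 : 12.6 : 0.9.

100.0 : 61.5 : 12.6 : 0.9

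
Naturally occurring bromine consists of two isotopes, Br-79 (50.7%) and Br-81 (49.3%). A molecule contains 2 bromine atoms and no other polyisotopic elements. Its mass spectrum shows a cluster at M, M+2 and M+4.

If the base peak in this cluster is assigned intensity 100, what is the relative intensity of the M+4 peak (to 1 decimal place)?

(0.507 + 0.493)^2 gives M 0.2570, M+2 0.4999, M+4 0.2430; the largest is M+2.
P(M+2) = C(2,1) × 0.507^1 × 0.493^1 = 2 × 0.5070 × 0.4930 = 0.499902 (base)
P(M+4) = C(2,2) × 0.507^0 × 0.493^2 = 1 × 1.0000 × 0.243049 = 0.243049
Relative intensity = 0.243049 / 0.499902 × 100 = 48.6

48.6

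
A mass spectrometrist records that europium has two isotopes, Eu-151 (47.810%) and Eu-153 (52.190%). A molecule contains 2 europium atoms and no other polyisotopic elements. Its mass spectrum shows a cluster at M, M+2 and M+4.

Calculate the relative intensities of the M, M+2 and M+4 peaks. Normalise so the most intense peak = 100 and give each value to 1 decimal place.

45.8 : 100.0 : 54.6

The 2 Eu atoms are independent, so intensities follow the terms of (0.47810 + 0.52190)^2.
P(M) = 0.47810^2 = 0.228580
P(M+2) = 2 × 0.47810^1 × 0.52190^1 = 0.499041
P(M+4) = 0.52190^2 = 0.272380
The M+2 peak is largest (0.499041); scaling to 100 gives 45.8 : 100.0 : 54.6.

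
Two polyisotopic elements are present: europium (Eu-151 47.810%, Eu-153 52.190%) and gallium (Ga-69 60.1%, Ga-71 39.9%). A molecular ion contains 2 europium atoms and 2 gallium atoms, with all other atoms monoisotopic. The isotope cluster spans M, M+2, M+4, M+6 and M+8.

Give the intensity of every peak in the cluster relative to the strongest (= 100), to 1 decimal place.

Europium pattern (n=2): 0.22857961 : 0.49904078 : 0.27237961
Gallium pattern (n=2): 0.361201 : 0.479598 : 0.159201
Convolve the two distributions (both contribute in 2-u steps):
  M: 0.22857961×0.361201 = 0.082563
  M+2: 0.22857961×0.479598 + 0.49904078×0.361201 = 0.289880
  M+4: 0.22857961×0.159201 + 0.49904078×0.479598 + 0.27237961×0.361201 = 0.374113
  M+6: 0.49904078×0.159201 + 0.27237961×0.479598 = 0.210081
  M+8: 0.27237961×0.159201 = 0.043363
Scale to base peak (0.374113) = 100: 22.1 : 77.5 : 100.0 : 56.2 : 11.6

22.1 : 77.5 : 100.0 : 56.2 : 11.6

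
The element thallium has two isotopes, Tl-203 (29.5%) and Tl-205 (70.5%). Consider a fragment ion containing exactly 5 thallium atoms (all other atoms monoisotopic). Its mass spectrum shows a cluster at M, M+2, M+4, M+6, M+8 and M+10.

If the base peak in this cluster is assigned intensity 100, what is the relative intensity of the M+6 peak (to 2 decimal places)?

83.69

(0.295 + 0.705)^5 gives M 0.0022, M+2 0.0267, M+4 0.1276, M+6 0.3049, M+8 0.3644, M+10 0.1742; the largest is M+8.
P(M+8) = C(5,4) × 0.295^1 × 0.705^4 = 5 × 0.2950 × 0.24703385 = 0.364375 (base)
P(M+6) = C(5,3) × 0.295^2 × 0.705^3 = 10 × 0.087025 × 0.35040263 = 0.304938
Relative intensity = 0.304938 / 0.364375 × 100 = 83.69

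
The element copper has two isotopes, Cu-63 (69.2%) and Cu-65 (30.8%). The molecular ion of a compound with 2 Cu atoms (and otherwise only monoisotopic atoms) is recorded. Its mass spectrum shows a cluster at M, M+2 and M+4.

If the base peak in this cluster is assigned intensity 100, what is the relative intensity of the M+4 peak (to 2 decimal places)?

(0.692 + 0.308)^2 gives M 0.4789, M+2 0.4263, M+4 0.0949; the largest is M.
P(M) = C(2,0) × 0.692^2 × 0.308^0 = 1 × 0.478864 × 1.0000 = 0.478864 (base)
P(M+4) = C(2,2) × 0.692^0 × 0.308^2 = 1 × 1.0000 × 0.094864 = 0.094864
Relative intensity = 0.094864 / 0.478864 × 100 = 19.81

19.81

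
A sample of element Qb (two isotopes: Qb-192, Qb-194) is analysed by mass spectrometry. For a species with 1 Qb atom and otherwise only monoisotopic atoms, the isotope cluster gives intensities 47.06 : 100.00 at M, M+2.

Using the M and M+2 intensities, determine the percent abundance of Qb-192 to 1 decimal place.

32.0%

If p is the fraction of Qb that is Qb-192, then I(M+2)/I(M) = [C(1,1)·p^0·(1−p)] / p^1 = 1·(1−p)/p = 100.00/47.06 = 2.1249
(1−p)/p = 2.1249/1 = 2.1249  ⇒  p = 1/(1 + 2.1249) = 0.3200
Qb-192: 32.0%, Qb-194: 68.0%.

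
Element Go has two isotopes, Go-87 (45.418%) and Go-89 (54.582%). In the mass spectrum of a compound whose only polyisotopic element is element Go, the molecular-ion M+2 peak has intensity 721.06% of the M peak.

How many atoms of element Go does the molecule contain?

6

The M+2/M ratio from n Go atoms is n · q/p = n · 0.54582/0.45418.
n = 7.2106 × 0.45418/0.54582 = 6.00 ≈ 6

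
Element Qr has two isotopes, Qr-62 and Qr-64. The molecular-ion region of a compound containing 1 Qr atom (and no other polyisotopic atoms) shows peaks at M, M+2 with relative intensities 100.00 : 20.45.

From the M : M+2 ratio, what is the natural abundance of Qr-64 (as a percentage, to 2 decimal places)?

16.98%

Write p for the Qr-62 fraction. I(M+2)/I(M) = [C(1,1)·p^0·(1−p)] / p^1 = 1·(1−p)/p = 20.45/100.00 = 0.2045
(1−p)/p = 0.2045/1 = 0.2045  ⇒  p = 1/(1 + 0.2045) = 0.8302
Qr-62: 83.02%, Qr-64: 16.98%.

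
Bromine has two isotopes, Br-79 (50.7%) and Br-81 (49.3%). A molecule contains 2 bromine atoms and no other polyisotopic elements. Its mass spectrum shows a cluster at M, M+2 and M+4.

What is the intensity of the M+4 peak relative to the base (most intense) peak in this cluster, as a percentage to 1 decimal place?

48.6%

Term probabilities: M 0.2570, M+2 0.4999, M+4 0.2430. Base peak = M+2.
P(M+2) = C(2,1) × 0.507^1 × 0.493^1 = 2 × 0.5070 × 0.4930 = 0.499902 (base)
P(M+4) = C(2,2) × 0.507^0 × 0.493^2 = 1 × 1.0000 × 0.243049 = 0.243049
Relative intensity = 0.243049 / 0.499902 × 100 = 48.6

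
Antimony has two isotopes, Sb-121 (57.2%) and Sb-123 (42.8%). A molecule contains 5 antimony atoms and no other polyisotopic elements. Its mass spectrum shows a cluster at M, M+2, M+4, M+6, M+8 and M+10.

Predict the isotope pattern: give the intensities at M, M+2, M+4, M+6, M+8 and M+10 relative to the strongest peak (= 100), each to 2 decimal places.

17.86 : 66.82 : 100.00 : 74.83 : 27.99 : 4.19

The 5 Sb atoms are independent, so intensities follow the terms of (0.572 + 0.428)^5.
P(M) = 0.572^5 = 0.061232
P(M+2) = 5 × 0.572^4 × 0.428^1 = 0.229086
P(M+4) = 10 × 0.572^3 × 0.428^2 = 0.342827
P(M+6) = 10 × 0.572^2 × 0.428^3 = 0.256521
P(M+8) = 5 × 0.572^1 × 0.428^4 = 0.095971
P(M+10) = 0.428^5 = 0.014362
The M+4 peak is largest (0.342827); scaling to 100 gives 17.86 : 66.82 : 100.00 : 74.83 : 27.99 : 4.19.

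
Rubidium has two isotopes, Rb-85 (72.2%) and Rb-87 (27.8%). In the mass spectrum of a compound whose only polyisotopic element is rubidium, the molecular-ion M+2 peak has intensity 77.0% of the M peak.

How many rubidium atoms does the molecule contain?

2

With n Rb atoms, P(M+2)/P(M) = C(n,1)·p^(n−1)q / p^n = n·q/p = n · 0.278/0.722.
n = 0.770 × 0.722/0.278 = 2.00 ≈ 2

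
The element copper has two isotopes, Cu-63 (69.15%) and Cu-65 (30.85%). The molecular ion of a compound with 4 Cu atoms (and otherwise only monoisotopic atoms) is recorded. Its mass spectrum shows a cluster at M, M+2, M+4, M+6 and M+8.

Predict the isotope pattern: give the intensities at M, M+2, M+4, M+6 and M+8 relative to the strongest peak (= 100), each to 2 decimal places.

Expanding (0.6915 + 0.3085)^4:
P(M) = 0.6915^4 = 0.228649
P(M+2) = 4 × 0.6915^3 × 0.3085^1 = 0.408030
P(M+4) = 6 × 0.6915^2 × 0.3085^2 = 0.273052
P(M+6) = 4 × 0.6915^1 × 0.3085^3 = 0.081212
P(M+8) = 0.3085^4 = 0.009058
The M+2 peak is largest (0.408030); scaling to 100 gives 56.04 : 100.00 : 66.92 : 19.90 : 2.22.

56.04 : 100.00 : 66.92 : 19.90 : 2.22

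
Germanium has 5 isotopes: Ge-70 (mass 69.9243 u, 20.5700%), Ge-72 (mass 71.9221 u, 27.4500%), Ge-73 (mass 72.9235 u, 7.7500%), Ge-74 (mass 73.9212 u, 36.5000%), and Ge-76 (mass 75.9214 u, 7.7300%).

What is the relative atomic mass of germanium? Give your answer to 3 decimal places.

Weight each isotope mass by its fractional abundance: 0.205700 × 69.9243 + 0.274500 × 71.9221 + 0.077500 × 72.9235 + 0.365000 × 73.9212 + 0.077300 × 75.9214
= 14.38343 + 19.74262 + 5.65157 + 26.98124 + 5.86872 = 72.62758 u

72.628 u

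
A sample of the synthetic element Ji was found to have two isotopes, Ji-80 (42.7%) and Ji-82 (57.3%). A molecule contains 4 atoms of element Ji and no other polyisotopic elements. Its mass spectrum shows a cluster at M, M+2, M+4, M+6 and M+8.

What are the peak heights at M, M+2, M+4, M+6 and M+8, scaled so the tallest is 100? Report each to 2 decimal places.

Each Ji atom is independently Ji-80 (p = 0.427) or Ji-82 (q = 0.573); the cluster is the binomial expansion (p + q)^4.
P(M) = 0.427^4 = 0.033244
P(M+2) = 4 × 0.427^3 × 0.573^1 = 0.178442
P(M+4) = 6 × 0.427^2 × 0.573^2 = 0.359183
P(M+6) = 4 × 0.427^1 × 0.573^3 = 0.321330
P(M+8) = 0.573^4 = 0.107800
The M+4 peak is largest (0.359183); scaling to 100 gives 9.26 : 49.68 : 100.00 : 89.46 : 30.01.

9.26 : 49.68 : 100.00 : 89.46 : 30.01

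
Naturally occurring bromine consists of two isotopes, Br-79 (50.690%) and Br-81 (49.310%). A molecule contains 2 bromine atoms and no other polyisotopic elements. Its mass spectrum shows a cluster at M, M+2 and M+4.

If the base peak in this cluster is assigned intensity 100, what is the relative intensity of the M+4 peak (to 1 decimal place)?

48.6

Binomial terms of (0.50690 + 0.49310)^2: M 0.2569, M+2 0.4999, M+4 0.2431 → M+2 is the base peak.
P(M+2) = C(2,1) × 0.50690^1 × 0.49310^1 = 2 × 0.5069 × 0.4931 = 0.499905 (base)
P(M+4) = C(2,2) × 0.50690^0 × 0.49310^2 = 1 × 1.0000 × 0.24314761 = 0.243148
Relative intensity = 0.243148 / 0.499905 × 100 = 48.6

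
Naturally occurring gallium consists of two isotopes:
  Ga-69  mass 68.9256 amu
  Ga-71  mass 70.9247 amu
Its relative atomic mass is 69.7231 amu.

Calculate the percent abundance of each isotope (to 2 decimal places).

Let x be the fractional abundance of Ga-69; then Ga-71 has abundance 1 − x.
68.9256·x + 70.9247·(1 − x) = 69.7231
(68.9256 − 70.9247)·x = 69.7231 − 70.9247
x = -1.2016 / -1.9991 = 0.60107 → 60.11% Ga-69, 39.89% Ga-71.

Ga-69: 60.11%, Ga-71: 39.89%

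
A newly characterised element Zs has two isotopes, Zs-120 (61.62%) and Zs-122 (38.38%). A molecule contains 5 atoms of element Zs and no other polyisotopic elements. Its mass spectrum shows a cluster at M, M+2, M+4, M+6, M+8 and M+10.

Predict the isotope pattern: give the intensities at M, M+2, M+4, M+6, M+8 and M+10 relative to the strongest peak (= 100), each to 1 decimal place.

25.8 : 80.3 : 100.0 : 62.3 : 19.4 : 2.4

Each Zs atom is independently Zs-120 (p = 0.6162) or Zs-122 (q = 0.3838); the cluster is the binomial expansion (p + q)^5.
P(M) = 0.6162^5 = 0.088840
P(M+2) = 5 × 0.6162^4 × 0.3838^1 = 0.276670
P(M+4) = 10 × 0.6162^3 × 0.3838^2 = 0.344647
P(M+6) = 10 × 0.6162^2 × 0.3838^3 = 0.214664
P(M+8) = 5 × 0.6162^1 × 0.3838^4 = 0.066852
P(M+10) = 0.3838^5 = 0.008328
The M+4 peak is largest (0.344647); scaling to 100 gives 25.8 : 80.3 : 100.0 : 62.3 : 19.4 : 2.4.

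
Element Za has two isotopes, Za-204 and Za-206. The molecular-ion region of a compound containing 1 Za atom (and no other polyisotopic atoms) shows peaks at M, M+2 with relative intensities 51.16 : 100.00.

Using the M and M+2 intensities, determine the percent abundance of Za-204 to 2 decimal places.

If p is the fraction of Za that is Za-204, then I(M+2)/I(M) = [C(1,1)·p^0·(1−p)] / p^1 = 1·(1−p)/p = 100.00/51.16 = 1.9547
(1−p)/p = 1.9547/1 = 1.9547  ⇒  p = 1/(1 + 1.9547) = 0.3384
Za-204: 33.84%, Za-206: 66.16%.

33.84%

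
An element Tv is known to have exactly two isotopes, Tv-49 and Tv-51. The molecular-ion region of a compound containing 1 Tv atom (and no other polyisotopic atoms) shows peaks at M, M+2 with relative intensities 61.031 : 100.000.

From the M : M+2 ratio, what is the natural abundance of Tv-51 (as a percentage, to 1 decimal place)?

Let p = fractional abundance of Tv-49. I(M+2)/I(M) = [C(1,1)·p^0·(1−p)] / p^1 = 1·(1−p)/p = 100.000/61.031 = 1.6385
(1−p)/p = 1.6385/1 = 1.6385  ⇒  p = 1/(1 + 1.6385) = 0.3790
Tv-49: 37.9%, Tv-51: 62.1%.

62.1%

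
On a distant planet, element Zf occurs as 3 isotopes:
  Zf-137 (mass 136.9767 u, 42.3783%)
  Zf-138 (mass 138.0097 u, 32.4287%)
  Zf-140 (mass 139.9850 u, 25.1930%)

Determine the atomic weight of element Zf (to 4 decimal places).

Average mass = Σ (abundance × isotope mass) = 0.423783 × 136.9767 + 0.324287 × 138.0097 + 0.251930 × 139.9850
= 58.04840 + 44.75475 + 35.26642 = 138.06957 u

138.0696 u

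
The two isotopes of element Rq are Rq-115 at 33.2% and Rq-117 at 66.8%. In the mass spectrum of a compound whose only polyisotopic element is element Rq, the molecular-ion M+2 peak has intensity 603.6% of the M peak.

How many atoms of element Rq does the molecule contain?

The M+2/M ratio from n Rq atoms is n · q/p = n · 0.668/0.332.
n = 6.036 × 0.332/0.668 = 3.00 ≈ 3

3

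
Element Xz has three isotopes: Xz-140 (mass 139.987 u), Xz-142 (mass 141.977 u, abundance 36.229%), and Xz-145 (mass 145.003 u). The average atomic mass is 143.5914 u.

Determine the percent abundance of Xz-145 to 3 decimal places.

Let x and y be the fractions of Xz-140 and Xz-145. Then x + y = 1 − 0.36229 = 0.63771 and 139.987x + 145.003y = 143.5914 − 0.36229×141.977 = 92.15455267.
Substituting: 139.987x + 145.003(0.63771 − x) = 92.15455267
(139.987 − 145.003)x = -0.31531046  ⇒  x = 0.06286, y = 0.57485
Xz-140: 6.286%, Xz-145: 57.485%.

57.485%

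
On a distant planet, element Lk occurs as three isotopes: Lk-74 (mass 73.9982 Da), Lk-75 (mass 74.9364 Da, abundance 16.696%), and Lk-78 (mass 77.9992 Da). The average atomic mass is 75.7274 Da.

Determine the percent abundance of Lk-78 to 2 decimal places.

The remaining 83.304% is split between Lk-74 (fraction x) and Lk-78 (fraction 0.83304 − x).
Substituting: 73.9982x + 77.9992(0.83304 − x) = 63.216018656
(73.9982 − 77.9992)x = -1.760434912  ⇒  x = 0.44000, y = 0.39304
Lk-74: 44.00%, Lk-78: 39.30%.

39.30%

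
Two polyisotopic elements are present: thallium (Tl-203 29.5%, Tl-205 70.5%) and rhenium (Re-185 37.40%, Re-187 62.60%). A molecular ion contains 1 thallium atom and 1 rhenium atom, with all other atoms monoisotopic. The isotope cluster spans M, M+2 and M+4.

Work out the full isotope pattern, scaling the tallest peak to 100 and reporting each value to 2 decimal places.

24.61 : 100.00 : 98.44

Thallium pattern (n=1): 0.2950 : 0.7050
Rhenium pattern (n=1): 0.3740 : 0.6260
Convolve the two distributions (both contribute in 2-u steps):
  M: 0.2950×0.3740 = 0.110330
  M+2: 0.2950×0.6260 + 0.7050×0.3740 = 0.448340
  M+4: 0.7050×0.6260 = 0.441330
Scale to base peak (0.448340) = 100: 24.61 : 100.00 : 98.44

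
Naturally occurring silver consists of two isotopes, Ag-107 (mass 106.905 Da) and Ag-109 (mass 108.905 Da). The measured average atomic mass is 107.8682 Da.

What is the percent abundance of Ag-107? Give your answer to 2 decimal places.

With x = fraction of Ag-107 (so Ag-109 is 1 − x):
106.905·x + 108.905·(1 − x) = 107.8682
(106.905 − 108.905)·x = 107.8682 − 108.905
x = -1.0368 / -2.000 = 0.51840 → 51.84% Ag-107, 48.16% Ag-109.

51.84%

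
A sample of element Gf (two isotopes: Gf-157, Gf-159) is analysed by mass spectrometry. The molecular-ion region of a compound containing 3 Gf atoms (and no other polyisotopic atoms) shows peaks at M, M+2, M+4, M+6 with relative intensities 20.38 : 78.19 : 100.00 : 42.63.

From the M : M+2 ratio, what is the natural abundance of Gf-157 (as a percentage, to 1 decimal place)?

43.9%

If p is the fraction of Gf that is Gf-157, then I(M+2)/I(M) = [C(3,1)·p^2·(1−p)] / p^3 = 3·(1−p)/p = 78.19/20.38 = 3.8366
(1−p)/p = 3.8366/3 = 1.2789  ⇒  p = 1/(1 + 1.2789) = 0.4388
Gf-157: 43.9%, Gf-159: 56.1%.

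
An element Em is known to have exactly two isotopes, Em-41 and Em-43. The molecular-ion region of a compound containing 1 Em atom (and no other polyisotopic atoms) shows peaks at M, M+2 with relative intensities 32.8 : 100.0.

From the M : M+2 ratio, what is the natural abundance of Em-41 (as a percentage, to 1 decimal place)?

24.7%

Write p for the Em-41 fraction. I(M+2)/I(M) = [C(1,1)·p^0·(1−p)] / p^1 = 1·(1−p)/p = 100.0/32.8 = 3.0488
(1−p)/p = 3.0488/1 = 3.0488  ⇒  p = 1/(1 + 3.0488) = 0.2470
Em-41: 24.7%, Em-43: 75.3%.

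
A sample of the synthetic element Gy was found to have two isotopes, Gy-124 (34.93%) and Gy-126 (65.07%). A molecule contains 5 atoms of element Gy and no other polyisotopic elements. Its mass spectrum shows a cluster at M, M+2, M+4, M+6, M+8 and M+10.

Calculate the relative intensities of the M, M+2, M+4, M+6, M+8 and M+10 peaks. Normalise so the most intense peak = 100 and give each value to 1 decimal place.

Each Gy atom is independently Gy-124 (p = 0.3493) or Gy-126 (q = 0.6507); the cluster is the binomial expansion (p + q)^5.
P(M) = 0.3493^5 = 0.005200
P(M+2) = 5 × 0.3493^4 × 0.6507^1 = 0.048433
P(M+4) = 10 × 0.3493^3 × 0.6507^2 = 0.180450
P(M+6) = 10 × 0.3493^2 × 0.6507^3 = 0.336155
P(M+8) = 5 × 0.3493^1 × 0.6507^4 = 0.313106
P(M+10) = 0.6507^5 = 0.116655
The M+6 peak is largest (0.336155); scaling to 100 gives 1.5 : 14.4 : 53.7 : 100.0 : 93.1 : 34.7.

1.5 : 14.4 : 53.7 : 100.0 : 93.1 : 34.7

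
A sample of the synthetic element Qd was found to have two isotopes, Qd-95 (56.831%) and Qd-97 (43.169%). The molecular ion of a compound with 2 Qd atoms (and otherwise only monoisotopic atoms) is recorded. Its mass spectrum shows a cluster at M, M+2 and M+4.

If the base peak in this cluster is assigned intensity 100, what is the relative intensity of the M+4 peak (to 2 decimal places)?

37.98

Term probabilities: M 0.3230, M+2 0.4907, M+4 0.1864. Base peak = M+2.
P(M+2) = C(2,1) × 0.56831^1 × 0.43169^1 = 2 × 0.56831 × 0.43169 = 0.490667 (base)
P(M+4) = C(2,2) × 0.56831^0 × 0.43169^2 = 1 × 1.0000 × 0.18635626 = 0.186356
Relative intensity = 0.186356 / 0.490667 × 100 = 37.98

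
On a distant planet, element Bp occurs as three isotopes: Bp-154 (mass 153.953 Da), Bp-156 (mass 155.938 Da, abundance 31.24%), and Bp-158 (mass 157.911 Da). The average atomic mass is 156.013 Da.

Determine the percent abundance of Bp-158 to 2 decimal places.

36.38%

Let x and y be the fractions of Bp-154 and Bp-158. Then x + y = 1 − 0.3124 = 0.6876 and 153.953x + 157.911y = 156.013 − 0.3124×155.938 = 107.2979688.
Substituting: 153.953x + 157.911(0.6876 − x) = 107.2979688
(153.953 − 157.911)x = -1.2816348  ⇒  x = 0.32381, y = 0.36379
Bp-154: 32.38%, Bp-158: 36.38%.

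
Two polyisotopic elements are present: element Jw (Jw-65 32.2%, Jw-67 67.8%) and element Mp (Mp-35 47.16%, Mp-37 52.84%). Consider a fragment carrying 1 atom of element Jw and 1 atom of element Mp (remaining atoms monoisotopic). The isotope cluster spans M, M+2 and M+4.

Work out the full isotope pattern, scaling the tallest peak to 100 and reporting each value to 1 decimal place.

31.0 : 100.0 : 73.1

Element Jw pattern (n=1): 0.3220 : 0.6780
Element Mp pattern (n=1): 0.4716 : 0.5284
Convolve the two distributions (both contribute in 2-u steps):
  M: 0.3220×0.4716 = 0.151855
  M+2: 0.3220×0.5284 + 0.6780×0.4716 = 0.489890
  M+4: 0.6780×0.5284 = 0.358255
Scale to base peak (0.489890) = 100: 31.0 : 100.0 : 73.1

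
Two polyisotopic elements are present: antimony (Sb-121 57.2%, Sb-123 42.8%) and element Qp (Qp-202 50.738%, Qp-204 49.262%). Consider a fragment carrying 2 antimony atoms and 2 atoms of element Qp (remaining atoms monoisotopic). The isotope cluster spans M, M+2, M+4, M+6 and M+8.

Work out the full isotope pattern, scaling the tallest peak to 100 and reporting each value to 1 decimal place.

Antimony pattern (n=2): 0.327184 : 0.489632 : 0.183184
Element Qp pattern (n=2): 0.25743446 : 0.49989107 : 0.24267446
Convolve the two distributions (both contribute in 2-u steps):
  M: 0.327184×0.25743446 = 0.084228
  M+2: 0.327184×0.49989107 + 0.489632×0.25743446 = 0.289605
  M+4: 0.327184×0.24267446 + 0.489632×0.49989107 + 0.183184×0.25743446 = 0.371320
  M+6: 0.489632×0.24267446 + 0.183184×0.49989107 = 0.210393
  M+8: 0.183184×0.24267446 = 0.044454
Scale to base peak (0.371320) = 100: 22.7 : 78.0 : 100.0 : 56.7 : 12.0

22.7 : 78.0 : 100.0 : 56.7 : 12.0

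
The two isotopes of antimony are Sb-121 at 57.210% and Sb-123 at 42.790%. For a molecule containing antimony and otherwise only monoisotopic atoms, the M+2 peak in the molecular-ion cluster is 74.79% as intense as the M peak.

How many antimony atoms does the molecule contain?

With n Sb atoms, P(M+2)/P(M) = C(n,1)·p^(n−1)q / p^n = n·q/p = n · 0.42790/0.57210.
n = 0.7479 × 0.57210/0.42790 = 1.00 ≈ 1

1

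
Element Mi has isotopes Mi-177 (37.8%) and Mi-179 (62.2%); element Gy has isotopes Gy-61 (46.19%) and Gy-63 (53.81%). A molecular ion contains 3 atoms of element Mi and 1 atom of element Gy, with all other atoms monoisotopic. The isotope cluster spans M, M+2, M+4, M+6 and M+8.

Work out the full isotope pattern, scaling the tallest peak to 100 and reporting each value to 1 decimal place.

Element Mi pattern (n=3): 0.05401015 : 0.26662154 : 0.43872646 : 0.24064185
Element Gy pattern (n=1): 0.4619 : 0.5381
Convolve the two distributions (both contribute in 2-u steps):
  M: 0.05401015×0.4619 = 0.024947
  M+2: 0.05401015×0.5381 + 0.26662154×0.4619 = 0.152215
  M+4: 0.26662154×0.5381 + 0.43872646×0.4619 = 0.346117
  M+6: 0.43872646×0.5381 + 0.24064185×0.4619 = 0.347231
  M+8: 0.24064185×0.5381 = 0.129489
Scale to base peak (0.347231) = 100: 7.2 : 43.8 : 99.7 : 100.0 : 37.3

7.2 : 43.8 : 99.7 : 100.0 : 37.3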